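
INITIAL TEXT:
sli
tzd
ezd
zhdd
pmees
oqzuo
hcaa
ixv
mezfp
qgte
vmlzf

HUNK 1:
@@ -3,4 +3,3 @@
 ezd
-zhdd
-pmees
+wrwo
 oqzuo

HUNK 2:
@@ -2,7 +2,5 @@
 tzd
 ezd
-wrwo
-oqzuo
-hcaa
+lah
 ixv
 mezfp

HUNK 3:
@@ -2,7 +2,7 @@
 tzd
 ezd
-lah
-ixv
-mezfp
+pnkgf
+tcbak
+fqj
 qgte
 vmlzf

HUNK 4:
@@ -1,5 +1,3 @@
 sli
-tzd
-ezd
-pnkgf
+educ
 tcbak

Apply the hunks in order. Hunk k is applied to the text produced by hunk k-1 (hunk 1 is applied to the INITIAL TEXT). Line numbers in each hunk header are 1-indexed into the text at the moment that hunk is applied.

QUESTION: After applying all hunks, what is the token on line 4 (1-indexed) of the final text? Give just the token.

Answer: fqj

Derivation:
Hunk 1: at line 3 remove [zhdd,pmees] add [wrwo] -> 10 lines: sli tzd ezd wrwo oqzuo hcaa ixv mezfp qgte vmlzf
Hunk 2: at line 2 remove [wrwo,oqzuo,hcaa] add [lah] -> 8 lines: sli tzd ezd lah ixv mezfp qgte vmlzf
Hunk 3: at line 2 remove [lah,ixv,mezfp] add [pnkgf,tcbak,fqj] -> 8 lines: sli tzd ezd pnkgf tcbak fqj qgte vmlzf
Hunk 4: at line 1 remove [tzd,ezd,pnkgf] add [educ] -> 6 lines: sli educ tcbak fqj qgte vmlzf
Final line 4: fqj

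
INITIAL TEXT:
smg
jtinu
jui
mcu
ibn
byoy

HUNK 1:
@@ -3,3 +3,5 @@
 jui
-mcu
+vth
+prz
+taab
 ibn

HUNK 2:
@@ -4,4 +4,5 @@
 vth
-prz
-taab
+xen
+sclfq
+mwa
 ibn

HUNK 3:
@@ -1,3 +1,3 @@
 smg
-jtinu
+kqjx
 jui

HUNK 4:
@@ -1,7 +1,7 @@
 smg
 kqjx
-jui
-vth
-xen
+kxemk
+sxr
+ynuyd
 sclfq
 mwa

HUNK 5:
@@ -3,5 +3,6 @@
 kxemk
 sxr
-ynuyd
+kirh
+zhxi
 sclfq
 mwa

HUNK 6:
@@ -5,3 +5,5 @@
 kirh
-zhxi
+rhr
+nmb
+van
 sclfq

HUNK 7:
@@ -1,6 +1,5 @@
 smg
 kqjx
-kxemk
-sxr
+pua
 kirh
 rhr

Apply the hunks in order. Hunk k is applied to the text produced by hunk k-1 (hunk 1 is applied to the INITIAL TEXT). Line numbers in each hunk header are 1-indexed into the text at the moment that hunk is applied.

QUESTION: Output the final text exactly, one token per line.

Answer: smg
kqjx
pua
kirh
rhr
nmb
van
sclfq
mwa
ibn
byoy

Derivation:
Hunk 1: at line 3 remove [mcu] add [vth,prz,taab] -> 8 lines: smg jtinu jui vth prz taab ibn byoy
Hunk 2: at line 4 remove [prz,taab] add [xen,sclfq,mwa] -> 9 lines: smg jtinu jui vth xen sclfq mwa ibn byoy
Hunk 3: at line 1 remove [jtinu] add [kqjx] -> 9 lines: smg kqjx jui vth xen sclfq mwa ibn byoy
Hunk 4: at line 1 remove [jui,vth,xen] add [kxemk,sxr,ynuyd] -> 9 lines: smg kqjx kxemk sxr ynuyd sclfq mwa ibn byoy
Hunk 5: at line 3 remove [ynuyd] add [kirh,zhxi] -> 10 lines: smg kqjx kxemk sxr kirh zhxi sclfq mwa ibn byoy
Hunk 6: at line 5 remove [zhxi] add [rhr,nmb,van] -> 12 lines: smg kqjx kxemk sxr kirh rhr nmb van sclfq mwa ibn byoy
Hunk 7: at line 1 remove [kxemk,sxr] add [pua] -> 11 lines: smg kqjx pua kirh rhr nmb van sclfq mwa ibn byoy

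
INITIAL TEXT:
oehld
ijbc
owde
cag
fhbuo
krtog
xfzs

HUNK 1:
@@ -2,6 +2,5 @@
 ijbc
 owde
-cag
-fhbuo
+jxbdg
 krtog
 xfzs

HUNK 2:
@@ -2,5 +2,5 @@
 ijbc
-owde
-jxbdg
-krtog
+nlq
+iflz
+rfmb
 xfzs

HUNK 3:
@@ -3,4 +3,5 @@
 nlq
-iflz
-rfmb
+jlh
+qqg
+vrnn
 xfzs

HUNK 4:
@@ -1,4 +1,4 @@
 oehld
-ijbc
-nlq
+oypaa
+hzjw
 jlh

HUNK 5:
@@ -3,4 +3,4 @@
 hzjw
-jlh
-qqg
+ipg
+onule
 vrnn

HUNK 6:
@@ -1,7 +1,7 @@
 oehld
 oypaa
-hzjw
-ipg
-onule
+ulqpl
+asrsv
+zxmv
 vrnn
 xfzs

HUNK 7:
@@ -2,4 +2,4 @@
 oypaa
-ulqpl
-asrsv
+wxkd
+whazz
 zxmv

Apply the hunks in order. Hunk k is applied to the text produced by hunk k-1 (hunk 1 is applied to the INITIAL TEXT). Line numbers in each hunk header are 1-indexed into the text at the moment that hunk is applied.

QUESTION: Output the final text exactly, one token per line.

Hunk 1: at line 2 remove [cag,fhbuo] add [jxbdg] -> 6 lines: oehld ijbc owde jxbdg krtog xfzs
Hunk 2: at line 2 remove [owde,jxbdg,krtog] add [nlq,iflz,rfmb] -> 6 lines: oehld ijbc nlq iflz rfmb xfzs
Hunk 3: at line 3 remove [iflz,rfmb] add [jlh,qqg,vrnn] -> 7 lines: oehld ijbc nlq jlh qqg vrnn xfzs
Hunk 4: at line 1 remove [ijbc,nlq] add [oypaa,hzjw] -> 7 lines: oehld oypaa hzjw jlh qqg vrnn xfzs
Hunk 5: at line 3 remove [jlh,qqg] add [ipg,onule] -> 7 lines: oehld oypaa hzjw ipg onule vrnn xfzs
Hunk 6: at line 1 remove [hzjw,ipg,onule] add [ulqpl,asrsv,zxmv] -> 7 lines: oehld oypaa ulqpl asrsv zxmv vrnn xfzs
Hunk 7: at line 2 remove [ulqpl,asrsv] add [wxkd,whazz] -> 7 lines: oehld oypaa wxkd whazz zxmv vrnn xfzs

Answer: oehld
oypaa
wxkd
whazz
zxmv
vrnn
xfzs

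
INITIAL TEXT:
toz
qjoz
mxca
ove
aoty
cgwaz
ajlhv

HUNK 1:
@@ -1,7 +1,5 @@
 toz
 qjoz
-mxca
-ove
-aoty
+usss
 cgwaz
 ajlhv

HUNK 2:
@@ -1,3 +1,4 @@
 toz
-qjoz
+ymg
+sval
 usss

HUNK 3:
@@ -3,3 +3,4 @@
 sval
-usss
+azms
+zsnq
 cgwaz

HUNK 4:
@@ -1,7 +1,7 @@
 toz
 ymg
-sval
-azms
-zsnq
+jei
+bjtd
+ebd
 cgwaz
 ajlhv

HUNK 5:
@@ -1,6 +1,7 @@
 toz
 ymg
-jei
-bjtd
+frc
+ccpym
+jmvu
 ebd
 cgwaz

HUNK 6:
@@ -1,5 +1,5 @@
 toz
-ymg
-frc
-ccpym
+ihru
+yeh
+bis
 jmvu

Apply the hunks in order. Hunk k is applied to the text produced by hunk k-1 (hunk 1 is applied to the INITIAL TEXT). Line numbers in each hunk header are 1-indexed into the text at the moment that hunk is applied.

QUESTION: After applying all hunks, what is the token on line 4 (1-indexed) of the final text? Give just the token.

Answer: bis

Derivation:
Hunk 1: at line 1 remove [mxca,ove,aoty] add [usss] -> 5 lines: toz qjoz usss cgwaz ajlhv
Hunk 2: at line 1 remove [qjoz] add [ymg,sval] -> 6 lines: toz ymg sval usss cgwaz ajlhv
Hunk 3: at line 3 remove [usss] add [azms,zsnq] -> 7 lines: toz ymg sval azms zsnq cgwaz ajlhv
Hunk 4: at line 1 remove [sval,azms,zsnq] add [jei,bjtd,ebd] -> 7 lines: toz ymg jei bjtd ebd cgwaz ajlhv
Hunk 5: at line 1 remove [jei,bjtd] add [frc,ccpym,jmvu] -> 8 lines: toz ymg frc ccpym jmvu ebd cgwaz ajlhv
Hunk 6: at line 1 remove [ymg,frc,ccpym] add [ihru,yeh,bis] -> 8 lines: toz ihru yeh bis jmvu ebd cgwaz ajlhv
Final line 4: bis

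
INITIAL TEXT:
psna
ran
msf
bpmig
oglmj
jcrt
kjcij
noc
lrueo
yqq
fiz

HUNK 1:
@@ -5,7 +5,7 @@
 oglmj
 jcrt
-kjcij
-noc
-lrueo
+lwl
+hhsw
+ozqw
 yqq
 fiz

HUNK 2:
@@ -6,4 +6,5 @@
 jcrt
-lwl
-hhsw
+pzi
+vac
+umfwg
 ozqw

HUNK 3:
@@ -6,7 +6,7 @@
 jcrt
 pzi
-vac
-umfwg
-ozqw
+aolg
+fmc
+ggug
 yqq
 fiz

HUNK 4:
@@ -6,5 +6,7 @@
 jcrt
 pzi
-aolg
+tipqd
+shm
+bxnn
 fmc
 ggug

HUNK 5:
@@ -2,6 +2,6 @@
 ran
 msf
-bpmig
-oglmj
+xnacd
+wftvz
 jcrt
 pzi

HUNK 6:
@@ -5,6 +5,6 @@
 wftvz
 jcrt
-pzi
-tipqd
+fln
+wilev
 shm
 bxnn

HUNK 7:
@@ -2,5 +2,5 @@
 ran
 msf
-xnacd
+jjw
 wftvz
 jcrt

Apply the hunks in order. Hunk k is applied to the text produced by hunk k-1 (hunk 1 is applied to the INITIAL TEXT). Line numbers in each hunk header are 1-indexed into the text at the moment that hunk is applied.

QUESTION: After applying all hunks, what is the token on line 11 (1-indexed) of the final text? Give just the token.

Answer: fmc

Derivation:
Hunk 1: at line 5 remove [kjcij,noc,lrueo] add [lwl,hhsw,ozqw] -> 11 lines: psna ran msf bpmig oglmj jcrt lwl hhsw ozqw yqq fiz
Hunk 2: at line 6 remove [lwl,hhsw] add [pzi,vac,umfwg] -> 12 lines: psna ran msf bpmig oglmj jcrt pzi vac umfwg ozqw yqq fiz
Hunk 3: at line 6 remove [vac,umfwg,ozqw] add [aolg,fmc,ggug] -> 12 lines: psna ran msf bpmig oglmj jcrt pzi aolg fmc ggug yqq fiz
Hunk 4: at line 6 remove [aolg] add [tipqd,shm,bxnn] -> 14 lines: psna ran msf bpmig oglmj jcrt pzi tipqd shm bxnn fmc ggug yqq fiz
Hunk 5: at line 2 remove [bpmig,oglmj] add [xnacd,wftvz] -> 14 lines: psna ran msf xnacd wftvz jcrt pzi tipqd shm bxnn fmc ggug yqq fiz
Hunk 6: at line 5 remove [pzi,tipqd] add [fln,wilev] -> 14 lines: psna ran msf xnacd wftvz jcrt fln wilev shm bxnn fmc ggug yqq fiz
Hunk 7: at line 2 remove [xnacd] add [jjw] -> 14 lines: psna ran msf jjw wftvz jcrt fln wilev shm bxnn fmc ggug yqq fiz
Final line 11: fmc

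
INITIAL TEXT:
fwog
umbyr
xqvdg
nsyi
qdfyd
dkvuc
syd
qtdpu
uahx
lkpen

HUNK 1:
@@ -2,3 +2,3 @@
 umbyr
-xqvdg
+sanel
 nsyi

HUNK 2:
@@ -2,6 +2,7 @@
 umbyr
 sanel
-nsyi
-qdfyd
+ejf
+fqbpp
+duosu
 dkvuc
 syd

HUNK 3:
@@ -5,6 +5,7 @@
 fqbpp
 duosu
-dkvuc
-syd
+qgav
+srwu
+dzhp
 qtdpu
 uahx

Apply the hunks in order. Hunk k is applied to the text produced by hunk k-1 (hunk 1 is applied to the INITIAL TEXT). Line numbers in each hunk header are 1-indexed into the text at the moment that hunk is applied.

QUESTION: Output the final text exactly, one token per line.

Answer: fwog
umbyr
sanel
ejf
fqbpp
duosu
qgav
srwu
dzhp
qtdpu
uahx
lkpen

Derivation:
Hunk 1: at line 2 remove [xqvdg] add [sanel] -> 10 lines: fwog umbyr sanel nsyi qdfyd dkvuc syd qtdpu uahx lkpen
Hunk 2: at line 2 remove [nsyi,qdfyd] add [ejf,fqbpp,duosu] -> 11 lines: fwog umbyr sanel ejf fqbpp duosu dkvuc syd qtdpu uahx lkpen
Hunk 3: at line 5 remove [dkvuc,syd] add [qgav,srwu,dzhp] -> 12 lines: fwog umbyr sanel ejf fqbpp duosu qgav srwu dzhp qtdpu uahx lkpen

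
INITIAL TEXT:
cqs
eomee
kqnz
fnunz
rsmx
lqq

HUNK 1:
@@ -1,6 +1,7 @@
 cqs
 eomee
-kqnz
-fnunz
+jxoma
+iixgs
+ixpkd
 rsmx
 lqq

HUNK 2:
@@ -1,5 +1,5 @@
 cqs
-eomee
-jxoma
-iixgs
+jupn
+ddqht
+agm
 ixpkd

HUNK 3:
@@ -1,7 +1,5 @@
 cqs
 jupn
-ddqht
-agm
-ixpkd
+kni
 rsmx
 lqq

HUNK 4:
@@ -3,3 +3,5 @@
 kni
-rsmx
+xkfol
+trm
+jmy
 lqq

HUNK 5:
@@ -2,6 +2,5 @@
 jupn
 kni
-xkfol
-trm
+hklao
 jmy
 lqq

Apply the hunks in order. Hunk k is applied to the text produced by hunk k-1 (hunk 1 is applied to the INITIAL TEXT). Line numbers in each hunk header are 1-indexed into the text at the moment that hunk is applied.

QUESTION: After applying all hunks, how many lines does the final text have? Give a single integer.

Answer: 6

Derivation:
Hunk 1: at line 1 remove [kqnz,fnunz] add [jxoma,iixgs,ixpkd] -> 7 lines: cqs eomee jxoma iixgs ixpkd rsmx lqq
Hunk 2: at line 1 remove [eomee,jxoma,iixgs] add [jupn,ddqht,agm] -> 7 lines: cqs jupn ddqht agm ixpkd rsmx lqq
Hunk 3: at line 1 remove [ddqht,agm,ixpkd] add [kni] -> 5 lines: cqs jupn kni rsmx lqq
Hunk 4: at line 3 remove [rsmx] add [xkfol,trm,jmy] -> 7 lines: cqs jupn kni xkfol trm jmy lqq
Hunk 5: at line 2 remove [xkfol,trm] add [hklao] -> 6 lines: cqs jupn kni hklao jmy lqq
Final line count: 6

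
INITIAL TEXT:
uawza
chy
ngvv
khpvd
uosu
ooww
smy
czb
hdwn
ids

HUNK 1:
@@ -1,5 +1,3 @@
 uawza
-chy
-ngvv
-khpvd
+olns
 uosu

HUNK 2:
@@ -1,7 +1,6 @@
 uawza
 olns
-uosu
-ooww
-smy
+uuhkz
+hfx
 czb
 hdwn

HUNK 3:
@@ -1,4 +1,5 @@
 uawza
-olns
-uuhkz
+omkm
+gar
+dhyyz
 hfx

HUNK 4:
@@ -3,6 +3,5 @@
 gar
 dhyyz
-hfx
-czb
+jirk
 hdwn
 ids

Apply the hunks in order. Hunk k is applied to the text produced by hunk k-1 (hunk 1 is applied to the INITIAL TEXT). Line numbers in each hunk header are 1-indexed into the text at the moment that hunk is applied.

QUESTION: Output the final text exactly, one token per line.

Hunk 1: at line 1 remove [chy,ngvv,khpvd] add [olns] -> 8 lines: uawza olns uosu ooww smy czb hdwn ids
Hunk 2: at line 1 remove [uosu,ooww,smy] add [uuhkz,hfx] -> 7 lines: uawza olns uuhkz hfx czb hdwn ids
Hunk 3: at line 1 remove [olns,uuhkz] add [omkm,gar,dhyyz] -> 8 lines: uawza omkm gar dhyyz hfx czb hdwn ids
Hunk 4: at line 3 remove [hfx,czb] add [jirk] -> 7 lines: uawza omkm gar dhyyz jirk hdwn ids

Answer: uawza
omkm
gar
dhyyz
jirk
hdwn
ids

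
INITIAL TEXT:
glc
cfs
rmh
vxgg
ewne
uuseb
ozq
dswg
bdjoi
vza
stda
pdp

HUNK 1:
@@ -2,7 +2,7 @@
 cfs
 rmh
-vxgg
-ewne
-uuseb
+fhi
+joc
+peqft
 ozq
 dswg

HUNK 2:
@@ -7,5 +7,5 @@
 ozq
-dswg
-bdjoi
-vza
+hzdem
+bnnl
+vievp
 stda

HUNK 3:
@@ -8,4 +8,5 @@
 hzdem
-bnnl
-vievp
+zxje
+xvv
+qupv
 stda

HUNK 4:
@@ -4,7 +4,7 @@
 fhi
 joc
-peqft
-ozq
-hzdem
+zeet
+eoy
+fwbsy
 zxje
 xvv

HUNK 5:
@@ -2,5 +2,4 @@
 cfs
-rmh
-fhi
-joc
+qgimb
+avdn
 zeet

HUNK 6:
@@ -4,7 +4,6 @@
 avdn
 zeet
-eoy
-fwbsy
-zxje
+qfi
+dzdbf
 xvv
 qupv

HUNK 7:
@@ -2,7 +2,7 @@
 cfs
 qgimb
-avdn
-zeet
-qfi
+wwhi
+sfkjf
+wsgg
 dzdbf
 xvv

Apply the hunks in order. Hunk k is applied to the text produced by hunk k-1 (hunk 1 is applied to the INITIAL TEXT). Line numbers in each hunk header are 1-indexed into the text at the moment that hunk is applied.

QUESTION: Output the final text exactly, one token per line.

Answer: glc
cfs
qgimb
wwhi
sfkjf
wsgg
dzdbf
xvv
qupv
stda
pdp

Derivation:
Hunk 1: at line 2 remove [vxgg,ewne,uuseb] add [fhi,joc,peqft] -> 12 lines: glc cfs rmh fhi joc peqft ozq dswg bdjoi vza stda pdp
Hunk 2: at line 7 remove [dswg,bdjoi,vza] add [hzdem,bnnl,vievp] -> 12 lines: glc cfs rmh fhi joc peqft ozq hzdem bnnl vievp stda pdp
Hunk 3: at line 8 remove [bnnl,vievp] add [zxje,xvv,qupv] -> 13 lines: glc cfs rmh fhi joc peqft ozq hzdem zxje xvv qupv stda pdp
Hunk 4: at line 4 remove [peqft,ozq,hzdem] add [zeet,eoy,fwbsy] -> 13 lines: glc cfs rmh fhi joc zeet eoy fwbsy zxje xvv qupv stda pdp
Hunk 5: at line 2 remove [rmh,fhi,joc] add [qgimb,avdn] -> 12 lines: glc cfs qgimb avdn zeet eoy fwbsy zxje xvv qupv stda pdp
Hunk 6: at line 4 remove [eoy,fwbsy,zxje] add [qfi,dzdbf] -> 11 lines: glc cfs qgimb avdn zeet qfi dzdbf xvv qupv stda pdp
Hunk 7: at line 2 remove [avdn,zeet,qfi] add [wwhi,sfkjf,wsgg] -> 11 lines: glc cfs qgimb wwhi sfkjf wsgg dzdbf xvv qupv stda pdp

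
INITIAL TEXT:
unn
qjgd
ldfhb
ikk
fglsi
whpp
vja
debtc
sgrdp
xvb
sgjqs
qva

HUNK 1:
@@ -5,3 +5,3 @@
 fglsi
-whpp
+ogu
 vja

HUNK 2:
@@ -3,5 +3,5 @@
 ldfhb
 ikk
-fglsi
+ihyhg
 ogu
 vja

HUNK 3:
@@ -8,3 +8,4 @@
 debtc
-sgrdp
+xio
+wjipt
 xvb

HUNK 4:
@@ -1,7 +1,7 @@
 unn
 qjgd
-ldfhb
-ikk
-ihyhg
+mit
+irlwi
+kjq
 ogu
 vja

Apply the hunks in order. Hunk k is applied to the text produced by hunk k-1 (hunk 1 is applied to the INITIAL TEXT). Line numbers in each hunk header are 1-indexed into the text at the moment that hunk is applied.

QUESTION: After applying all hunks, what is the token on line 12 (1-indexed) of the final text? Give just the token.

Hunk 1: at line 5 remove [whpp] add [ogu] -> 12 lines: unn qjgd ldfhb ikk fglsi ogu vja debtc sgrdp xvb sgjqs qva
Hunk 2: at line 3 remove [fglsi] add [ihyhg] -> 12 lines: unn qjgd ldfhb ikk ihyhg ogu vja debtc sgrdp xvb sgjqs qva
Hunk 3: at line 8 remove [sgrdp] add [xio,wjipt] -> 13 lines: unn qjgd ldfhb ikk ihyhg ogu vja debtc xio wjipt xvb sgjqs qva
Hunk 4: at line 1 remove [ldfhb,ikk,ihyhg] add [mit,irlwi,kjq] -> 13 lines: unn qjgd mit irlwi kjq ogu vja debtc xio wjipt xvb sgjqs qva
Final line 12: sgjqs

Answer: sgjqs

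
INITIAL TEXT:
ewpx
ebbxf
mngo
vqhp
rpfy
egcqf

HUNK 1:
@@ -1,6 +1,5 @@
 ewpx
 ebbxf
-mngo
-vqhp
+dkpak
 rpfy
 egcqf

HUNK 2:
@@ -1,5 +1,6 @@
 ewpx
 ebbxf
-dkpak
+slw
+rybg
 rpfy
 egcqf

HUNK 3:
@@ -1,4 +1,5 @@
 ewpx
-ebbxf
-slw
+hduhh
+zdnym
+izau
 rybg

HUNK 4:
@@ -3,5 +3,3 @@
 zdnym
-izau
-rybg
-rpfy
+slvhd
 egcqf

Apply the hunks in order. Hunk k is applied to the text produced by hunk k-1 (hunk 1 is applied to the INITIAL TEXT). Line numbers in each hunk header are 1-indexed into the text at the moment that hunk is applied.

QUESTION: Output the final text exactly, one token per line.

Answer: ewpx
hduhh
zdnym
slvhd
egcqf

Derivation:
Hunk 1: at line 1 remove [mngo,vqhp] add [dkpak] -> 5 lines: ewpx ebbxf dkpak rpfy egcqf
Hunk 2: at line 1 remove [dkpak] add [slw,rybg] -> 6 lines: ewpx ebbxf slw rybg rpfy egcqf
Hunk 3: at line 1 remove [ebbxf,slw] add [hduhh,zdnym,izau] -> 7 lines: ewpx hduhh zdnym izau rybg rpfy egcqf
Hunk 4: at line 3 remove [izau,rybg,rpfy] add [slvhd] -> 5 lines: ewpx hduhh zdnym slvhd egcqf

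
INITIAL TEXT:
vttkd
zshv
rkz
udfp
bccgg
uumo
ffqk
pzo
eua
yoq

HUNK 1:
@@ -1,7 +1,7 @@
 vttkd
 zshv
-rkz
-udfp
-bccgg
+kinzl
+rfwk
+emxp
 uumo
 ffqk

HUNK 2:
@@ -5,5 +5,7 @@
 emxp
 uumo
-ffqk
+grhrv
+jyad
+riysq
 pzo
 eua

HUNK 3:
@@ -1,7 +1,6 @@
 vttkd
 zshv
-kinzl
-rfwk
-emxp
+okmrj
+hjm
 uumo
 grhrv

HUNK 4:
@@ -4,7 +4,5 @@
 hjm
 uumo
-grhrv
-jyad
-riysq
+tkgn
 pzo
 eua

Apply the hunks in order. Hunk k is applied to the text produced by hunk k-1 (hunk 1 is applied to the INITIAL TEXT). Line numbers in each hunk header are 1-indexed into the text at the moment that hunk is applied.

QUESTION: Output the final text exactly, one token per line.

Answer: vttkd
zshv
okmrj
hjm
uumo
tkgn
pzo
eua
yoq

Derivation:
Hunk 1: at line 1 remove [rkz,udfp,bccgg] add [kinzl,rfwk,emxp] -> 10 lines: vttkd zshv kinzl rfwk emxp uumo ffqk pzo eua yoq
Hunk 2: at line 5 remove [ffqk] add [grhrv,jyad,riysq] -> 12 lines: vttkd zshv kinzl rfwk emxp uumo grhrv jyad riysq pzo eua yoq
Hunk 3: at line 1 remove [kinzl,rfwk,emxp] add [okmrj,hjm] -> 11 lines: vttkd zshv okmrj hjm uumo grhrv jyad riysq pzo eua yoq
Hunk 4: at line 4 remove [grhrv,jyad,riysq] add [tkgn] -> 9 lines: vttkd zshv okmrj hjm uumo tkgn pzo eua yoq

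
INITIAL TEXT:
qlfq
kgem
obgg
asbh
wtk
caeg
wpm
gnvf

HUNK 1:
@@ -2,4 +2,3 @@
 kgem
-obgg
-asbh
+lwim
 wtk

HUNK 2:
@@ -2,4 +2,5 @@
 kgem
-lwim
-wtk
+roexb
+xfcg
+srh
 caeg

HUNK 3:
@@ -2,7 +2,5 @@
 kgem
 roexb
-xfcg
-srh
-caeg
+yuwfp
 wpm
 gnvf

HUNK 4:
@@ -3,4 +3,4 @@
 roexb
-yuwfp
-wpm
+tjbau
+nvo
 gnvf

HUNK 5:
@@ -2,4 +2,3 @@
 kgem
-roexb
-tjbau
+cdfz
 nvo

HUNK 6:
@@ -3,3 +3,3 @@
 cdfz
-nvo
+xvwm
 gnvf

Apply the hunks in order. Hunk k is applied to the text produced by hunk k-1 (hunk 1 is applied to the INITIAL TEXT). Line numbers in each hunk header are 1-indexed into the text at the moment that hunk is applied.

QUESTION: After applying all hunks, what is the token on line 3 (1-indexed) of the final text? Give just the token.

Answer: cdfz

Derivation:
Hunk 1: at line 2 remove [obgg,asbh] add [lwim] -> 7 lines: qlfq kgem lwim wtk caeg wpm gnvf
Hunk 2: at line 2 remove [lwim,wtk] add [roexb,xfcg,srh] -> 8 lines: qlfq kgem roexb xfcg srh caeg wpm gnvf
Hunk 3: at line 2 remove [xfcg,srh,caeg] add [yuwfp] -> 6 lines: qlfq kgem roexb yuwfp wpm gnvf
Hunk 4: at line 3 remove [yuwfp,wpm] add [tjbau,nvo] -> 6 lines: qlfq kgem roexb tjbau nvo gnvf
Hunk 5: at line 2 remove [roexb,tjbau] add [cdfz] -> 5 lines: qlfq kgem cdfz nvo gnvf
Hunk 6: at line 3 remove [nvo] add [xvwm] -> 5 lines: qlfq kgem cdfz xvwm gnvf
Final line 3: cdfz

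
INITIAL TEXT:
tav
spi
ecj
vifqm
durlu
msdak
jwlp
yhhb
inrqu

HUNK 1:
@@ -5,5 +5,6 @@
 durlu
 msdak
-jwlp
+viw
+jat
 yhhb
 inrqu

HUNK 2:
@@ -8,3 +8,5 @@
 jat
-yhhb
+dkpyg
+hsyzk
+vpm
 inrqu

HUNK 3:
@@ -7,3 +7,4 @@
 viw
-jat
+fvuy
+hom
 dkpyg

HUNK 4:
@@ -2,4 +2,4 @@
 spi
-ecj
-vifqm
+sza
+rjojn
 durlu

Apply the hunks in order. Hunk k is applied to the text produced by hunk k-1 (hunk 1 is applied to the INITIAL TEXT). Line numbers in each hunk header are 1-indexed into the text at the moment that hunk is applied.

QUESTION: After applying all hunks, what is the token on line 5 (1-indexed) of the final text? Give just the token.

Hunk 1: at line 5 remove [jwlp] add [viw,jat] -> 10 lines: tav spi ecj vifqm durlu msdak viw jat yhhb inrqu
Hunk 2: at line 8 remove [yhhb] add [dkpyg,hsyzk,vpm] -> 12 lines: tav spi ecj vifqm durlu msdak viw jat dkpyg hsyzk vpm inrqu
Hunk 3: at line 7 remove [jat] add [fvuy,hom] -> 13 lines: tav spi ecj vifqm durlu msdak viw fvuy hom dkpyg hsyzk vpm inrqu
Hunk 4: at line 2 remove [ecj,vifqm] add [sza,rjojn] -> 13 lines: tav spi sza rjojn durlu msdak viw fvuy hom dkpyg hsyzk vpm inrqu
Final line 5: durlu

Answer: durlu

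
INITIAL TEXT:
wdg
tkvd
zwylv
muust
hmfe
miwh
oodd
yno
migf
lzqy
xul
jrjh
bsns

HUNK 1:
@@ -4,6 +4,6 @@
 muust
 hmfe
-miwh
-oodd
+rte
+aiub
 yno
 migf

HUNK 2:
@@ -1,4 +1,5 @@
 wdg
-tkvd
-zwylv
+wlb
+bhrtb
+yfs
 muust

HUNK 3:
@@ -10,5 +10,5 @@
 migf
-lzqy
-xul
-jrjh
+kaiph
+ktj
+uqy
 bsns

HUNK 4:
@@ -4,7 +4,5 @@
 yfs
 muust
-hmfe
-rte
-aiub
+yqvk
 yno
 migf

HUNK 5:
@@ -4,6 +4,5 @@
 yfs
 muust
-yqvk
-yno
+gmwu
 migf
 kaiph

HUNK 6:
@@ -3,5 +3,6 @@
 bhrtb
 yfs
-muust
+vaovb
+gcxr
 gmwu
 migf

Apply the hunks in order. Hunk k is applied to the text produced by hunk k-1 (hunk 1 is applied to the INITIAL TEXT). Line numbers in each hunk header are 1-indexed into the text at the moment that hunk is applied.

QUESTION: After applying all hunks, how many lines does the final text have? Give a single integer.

Hunk 1: at line 4 remove [miwh,oodd] add [rte,aiub] -> 13 lines: wdg tkvd zwylv muust hmfe rte aiub yno migf lzqy xul jrjh bsns
Hunk 2: at line 1 remove [tkvd,zwylv] add [wlb,bhrtb,yfs] -> 14 lines: wdg wlb bhrtb yfs muust hmfe rte aiub yno migf lzqy xul jrjh bsns
Hunk 3: at line 10 remove [lzqy,xul,jrjh] add [kaiph,ktj,uqy] -> 14 lines: wdg wlb bhrtb yfs muust hmfe rte aiub yno migf kaiph ktj uqy bsns
Hunk 4: at line 4 remove [hmfe,rte,aiub] add [yqvk] -> 12 lines: wdg wlb bhrtb yfs muust yqvk yno migf kaiph ktj uqy bsns
Hunk 5: at line 4 remove [yqvk,yno] add [gmwu] -> 11 lines: wdg wlb bhrtb yfs muust gmwu migf kaiph ktj uqy bsns
Hunk 6: at line 3 remove [muust] add [vaovb,gcxr] -> 12 lines: wdg wlb bhrtb yfs vaovb gcxr gmwu migf kaiph ktj uqy bsns
Final line count: 12

Answer: 12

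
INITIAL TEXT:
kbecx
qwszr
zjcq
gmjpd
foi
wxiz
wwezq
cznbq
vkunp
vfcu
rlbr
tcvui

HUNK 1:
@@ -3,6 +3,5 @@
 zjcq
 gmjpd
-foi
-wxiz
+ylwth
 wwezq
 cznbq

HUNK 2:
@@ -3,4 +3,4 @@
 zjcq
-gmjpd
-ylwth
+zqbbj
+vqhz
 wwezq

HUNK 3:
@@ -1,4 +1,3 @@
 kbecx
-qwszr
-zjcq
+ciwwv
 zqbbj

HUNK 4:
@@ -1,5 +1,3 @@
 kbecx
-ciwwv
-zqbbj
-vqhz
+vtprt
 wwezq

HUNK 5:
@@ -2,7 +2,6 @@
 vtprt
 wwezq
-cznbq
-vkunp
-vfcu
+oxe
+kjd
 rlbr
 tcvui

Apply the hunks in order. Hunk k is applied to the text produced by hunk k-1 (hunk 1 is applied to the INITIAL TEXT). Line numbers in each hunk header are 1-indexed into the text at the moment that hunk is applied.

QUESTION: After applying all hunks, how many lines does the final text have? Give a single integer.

Hunk 1: at line 3 remove [foi,wxiz] add [ylwth] -> 11 lines: kbecx qwszr zjcq gmjpd ylwth wwezq cznbq vkunp vfcu rlbr tcvui
Hunk 2: at line 3 remove [gmjpd,ylwth] add [zqbbj,vqhz] -> 11 lines: kbecx qwszr zjcq zqbbj vqhz wwezq cznbq vkunp vfcu rlbr tcvui
Hunk 3: at line 1 remove [qwszr,zjcq] add [ciwwv] -> 10 lines: kbecx ciwwv zqbbj vqhz wwezq cznbq vkunp vfcu rlbr tcvui
Hunk 4: at line 1 remove [ciwwv,zqbbj,vqhz] add [vtprt] -> 8 lines: kbecx vtprt wwezq cznbq vkunp vfcu rlbr tcvui
Hunk 5: at line 2 remove [cznbq,vkunp,vfcu] add [oxe,kjd] -> 7 lines: kbecx vtprt wwezq oxe kjd rlbr tcvui
Final line count: 7

Answer: 7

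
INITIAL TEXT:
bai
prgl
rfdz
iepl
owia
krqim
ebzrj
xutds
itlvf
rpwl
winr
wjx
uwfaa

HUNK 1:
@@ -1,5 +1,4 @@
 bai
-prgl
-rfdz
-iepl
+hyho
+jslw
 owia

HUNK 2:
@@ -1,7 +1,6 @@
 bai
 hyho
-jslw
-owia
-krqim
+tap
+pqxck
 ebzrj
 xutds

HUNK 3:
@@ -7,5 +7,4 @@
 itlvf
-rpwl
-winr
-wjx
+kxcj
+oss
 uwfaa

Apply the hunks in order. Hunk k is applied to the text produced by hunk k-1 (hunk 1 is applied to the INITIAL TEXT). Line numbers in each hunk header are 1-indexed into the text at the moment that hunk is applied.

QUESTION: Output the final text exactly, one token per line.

Answer: bai
hyho
tap
pqxck
ebzrj
xutds
itlvf
kxcj
oss
uwfaa

Derivation:
Hunk 1: at line 1 remove [prgl,rfdz,iepl] add [hyho,jslw] -> 12 lines: bai hyho jslw owia krqim ebzrj xutds itlvf rpwl winr wjx uwfaa
Hunk 2: at line 1 remove [jslw,owia,krqim] add [tap,pqxck] -> 11 lines: bai hyho tap pqxck ebzrj xutds itlvf rpwl winr wjx uwfaa
Hunk 3: at line 7 remove [rpwl,winr,wjx] add [kxcj,oss] -> 10 lines: bai hyho tap pqxck ebzrj xutds itlvf kxcj oss uwfaa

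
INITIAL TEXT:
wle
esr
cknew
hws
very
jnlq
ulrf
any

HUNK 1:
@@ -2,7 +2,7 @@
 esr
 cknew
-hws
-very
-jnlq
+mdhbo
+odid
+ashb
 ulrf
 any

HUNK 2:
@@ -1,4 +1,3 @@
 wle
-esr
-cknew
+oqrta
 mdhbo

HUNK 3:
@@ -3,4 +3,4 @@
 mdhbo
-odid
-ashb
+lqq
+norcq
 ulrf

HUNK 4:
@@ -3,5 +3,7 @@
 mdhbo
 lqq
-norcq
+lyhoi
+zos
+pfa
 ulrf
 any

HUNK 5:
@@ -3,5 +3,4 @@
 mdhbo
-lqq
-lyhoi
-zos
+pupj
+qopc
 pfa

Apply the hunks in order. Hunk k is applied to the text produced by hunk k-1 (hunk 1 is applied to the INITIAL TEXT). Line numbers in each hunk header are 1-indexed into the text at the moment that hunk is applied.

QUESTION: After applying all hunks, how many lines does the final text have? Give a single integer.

Hunk 1: at line 2 remove [hws,very,jnlq] add [mdhbo,odid,ashb] -> 8 lines: wle esr cknew mdhbo odid ashb ulrf any
Hunk 2: at line 1 remove [esr,cknew] add [oqrta] -> 7 lines: wle oqrta mdhbo odid ashb ulrf any
Hunk 3: at line 3 remove [odid,ashb] add [lqq,norcq] -> 7 lines: wle oqrta mdhbo lqq norcq ulrf any
Hunk 4: at line 3 remove [norcq] add [lyhoi,zos,pfa] -> 9 lines: wle oqrta mdhbo lqq lyhoi zos pfa ulrf any
Hunk 5: at line 3 remove [lqq,lyhoi,zos] add [pupj,qopc] -> 8 lines: wle oqrta mdhbo pupj qopc pfa ulrf any
Final line count: 8

Answer: 8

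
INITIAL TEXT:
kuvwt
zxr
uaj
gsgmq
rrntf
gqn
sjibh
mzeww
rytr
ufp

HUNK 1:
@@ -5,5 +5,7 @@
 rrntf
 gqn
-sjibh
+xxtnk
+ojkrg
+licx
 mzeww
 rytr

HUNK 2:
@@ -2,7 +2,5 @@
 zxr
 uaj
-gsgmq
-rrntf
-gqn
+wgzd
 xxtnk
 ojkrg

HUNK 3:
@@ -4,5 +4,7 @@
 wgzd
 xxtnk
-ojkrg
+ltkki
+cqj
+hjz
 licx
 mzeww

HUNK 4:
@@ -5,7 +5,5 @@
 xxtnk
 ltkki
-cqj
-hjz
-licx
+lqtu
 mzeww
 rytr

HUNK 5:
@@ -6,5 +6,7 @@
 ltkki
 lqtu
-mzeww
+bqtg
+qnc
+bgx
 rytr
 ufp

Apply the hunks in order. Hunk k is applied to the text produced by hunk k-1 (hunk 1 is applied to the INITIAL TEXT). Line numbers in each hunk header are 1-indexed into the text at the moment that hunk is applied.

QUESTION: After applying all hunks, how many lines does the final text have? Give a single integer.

Hunk 1: at line 5 remove [sjibh] add [xxtnk,ojkrg,licx] -> 12 lines: kuvwt zxr uaj gsgmq rrntf gqn xxtnk ojkrg licx mzeww rytr ufp
Hunk 2: at line 2 remove [gsgmq,rrntf,gqn] add [wgzd] -> 10 lines: kuvwt zxr uaj wgzd xxtnk ojkrg licx mzeww rytr ufp
Hunk 3: at line 4 remove [ojkrg] add [ltkki,cqj,hjz] -> 12 lines: kuvwt zxr uaj wgzd xxtnk ltkki cqj hjz licx mzeww rytr ufp
Hunk 4: at line 5 remove [cqj,hjz,licx] add [lqtu] -> 10 lines: kuvwt zxr uaj wgzd xxtnk ltkki lqtu mzeww rytr ufp
Hunk 5: at line 6 remove [mzeww] add [bqtg,qnc,bgx] -> 12 lines: kuvwt zxr uaj wgzd xxtnk ltkki lqtu bqtg qnc bgx rytr ufp
Final line count: 12

Answer: 12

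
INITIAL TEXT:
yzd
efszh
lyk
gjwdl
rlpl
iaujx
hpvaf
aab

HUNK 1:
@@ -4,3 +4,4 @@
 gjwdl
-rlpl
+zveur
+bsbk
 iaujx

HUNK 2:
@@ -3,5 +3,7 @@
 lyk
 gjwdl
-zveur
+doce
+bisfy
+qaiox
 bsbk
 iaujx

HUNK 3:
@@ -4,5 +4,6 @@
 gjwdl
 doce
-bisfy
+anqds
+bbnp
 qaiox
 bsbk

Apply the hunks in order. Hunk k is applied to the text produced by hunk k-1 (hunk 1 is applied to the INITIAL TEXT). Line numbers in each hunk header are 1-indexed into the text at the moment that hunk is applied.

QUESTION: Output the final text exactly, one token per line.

Answer: yzd
efszh
lyk
gjwdl
doce
anqds
bbnp
qaiox
bsbk
iaujx
hpvaf
aab

Derivation:
Hunk 1: at line 4 remove [rlpl] add [zveur,bsbk] -> 9 lines: yzd efszh lyk gjwdl zveur bsbk iaujx hpvaf aab
Hunk 2: at line 3 remove [zveur] add [doce,bisfy,qaiox] -> 11 lines: yzd efszh lyk gjwdl doce bisfy qaiox bsbk iaujx hpvaf aab
Hunk 3: at line 4 remove [bisfy] add [anqds,bbnp] -> 12 lines: yzd efszh lyk gjwdl doce anqds bbnp qaiox bsbk iaujx hpvaf aab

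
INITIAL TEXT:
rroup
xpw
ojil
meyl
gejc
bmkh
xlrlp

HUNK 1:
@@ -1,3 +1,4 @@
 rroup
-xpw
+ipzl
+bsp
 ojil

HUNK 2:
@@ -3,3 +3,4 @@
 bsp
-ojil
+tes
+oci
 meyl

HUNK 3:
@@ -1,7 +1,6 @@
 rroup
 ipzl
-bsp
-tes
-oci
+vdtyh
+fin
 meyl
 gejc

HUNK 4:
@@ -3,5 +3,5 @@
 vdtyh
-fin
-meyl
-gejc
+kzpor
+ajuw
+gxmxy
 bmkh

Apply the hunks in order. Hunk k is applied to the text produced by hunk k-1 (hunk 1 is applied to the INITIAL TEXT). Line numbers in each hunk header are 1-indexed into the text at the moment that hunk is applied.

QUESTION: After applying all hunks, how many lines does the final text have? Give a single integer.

Hunk 1: at line 1 remove [xpw] add [ipzl,bsp] -> 8 lines: rroup ipzl bsp ojil meyl gejc bmkh xlrlp
Hunk 2: at line 3 remove [ojil] add [tes,oci] -> 9 lines: rroup ipzl bsp tes oci meyl gejc bmkh xlrlp
Hunk 3: at line 1 remove [bsp,tes,oci] add [vdtyh,fin] -> 8 lines: rroup ipzl vdtyh fin meyl gejc bmkh xlrlp
Hunk 4: at line 3 remove [fin,meyl,gejc] add [kzpor,ajuw,gxmxy] -> 8 lines: rroup ipzl vdtyh kzpor ajuw gxmxy bmkh xlrlp
Final line count: 8

Answer: 8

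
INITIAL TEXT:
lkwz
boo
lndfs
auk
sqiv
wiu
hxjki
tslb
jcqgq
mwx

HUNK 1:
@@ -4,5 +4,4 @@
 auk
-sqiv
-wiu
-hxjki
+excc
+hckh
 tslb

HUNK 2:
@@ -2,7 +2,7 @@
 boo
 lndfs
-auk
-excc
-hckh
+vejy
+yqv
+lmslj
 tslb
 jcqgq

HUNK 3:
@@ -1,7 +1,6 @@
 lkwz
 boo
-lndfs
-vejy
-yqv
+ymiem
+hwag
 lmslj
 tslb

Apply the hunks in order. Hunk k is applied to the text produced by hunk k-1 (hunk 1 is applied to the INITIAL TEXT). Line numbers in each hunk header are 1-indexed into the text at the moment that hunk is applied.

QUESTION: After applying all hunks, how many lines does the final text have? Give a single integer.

Answer: 8

Derivation:
Hunk 1: at line 4 remove [sqiv,wiu,hxjki] add [excc,hckh] -> 9 lines: lkwz boo lndfs auk excc hckh tslb jcqgq mwx
Hunk 2: at line 2 remove [auk,excc,hckh] add [vejy,yqv,lmslj] -> 9 lines: lkwz boo lndfs vejy yqv lmslj tslb jcqgq mwx
Hunk 3: at line 1 remove [lndfs,vejy,yqv] add [ymiem,hwag] -> 8 lines: lkwz boo ymiem hwag lmslj tslb jcqgq mwx
Final line count: 8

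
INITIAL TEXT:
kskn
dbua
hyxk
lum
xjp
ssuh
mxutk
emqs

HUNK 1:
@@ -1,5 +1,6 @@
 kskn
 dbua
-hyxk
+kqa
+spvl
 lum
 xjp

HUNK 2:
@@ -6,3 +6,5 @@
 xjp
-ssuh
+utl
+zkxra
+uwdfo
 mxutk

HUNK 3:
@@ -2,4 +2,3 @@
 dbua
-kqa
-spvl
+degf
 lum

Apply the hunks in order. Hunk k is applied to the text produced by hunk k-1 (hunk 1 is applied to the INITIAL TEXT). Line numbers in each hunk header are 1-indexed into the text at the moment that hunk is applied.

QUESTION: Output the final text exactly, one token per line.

Answer: kskn
dbua
degf
lum
xjp
utl
zkxra
uwdfo
mxutk
emqs

Derivation:
Hunk 1: at line 1 remove [hyxk] add [kqa,spvl] -> 9 lines: kskn dbua kqa spvl lum xjp ssuh mxutk emqs
Hunk 2: at line 6 remove [ssuh] add [utl,zkxra,uwdfo] -> 11 lines: kskn dbua kqa spvl lum xjp utl zkxra uwdfo mxutk emqs
Hunk 3: at line 2 remove [kqa,spvl] add [degf] -> 10 lines: kskn dbua degf lum xjp utl zkxra uwdfo mxutk emqs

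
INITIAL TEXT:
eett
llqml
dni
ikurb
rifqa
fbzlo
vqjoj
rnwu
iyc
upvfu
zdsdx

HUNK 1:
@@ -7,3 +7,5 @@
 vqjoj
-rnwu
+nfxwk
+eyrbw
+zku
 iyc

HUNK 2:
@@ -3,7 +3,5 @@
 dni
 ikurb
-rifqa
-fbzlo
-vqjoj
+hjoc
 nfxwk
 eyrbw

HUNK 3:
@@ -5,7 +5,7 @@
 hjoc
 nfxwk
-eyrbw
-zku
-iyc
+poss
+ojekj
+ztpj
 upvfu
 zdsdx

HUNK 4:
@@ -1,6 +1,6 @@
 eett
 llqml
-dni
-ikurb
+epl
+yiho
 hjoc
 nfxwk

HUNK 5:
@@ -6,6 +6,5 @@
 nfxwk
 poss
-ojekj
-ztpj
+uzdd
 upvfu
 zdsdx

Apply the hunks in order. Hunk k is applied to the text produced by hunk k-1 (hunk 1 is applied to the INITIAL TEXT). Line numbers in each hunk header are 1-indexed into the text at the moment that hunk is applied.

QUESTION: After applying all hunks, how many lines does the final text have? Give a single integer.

Answer: 10

Derivation:
Hunk 1: at line 7 remove [rnwu] add [nfxwk,eyrbw,zku] -> 13 lines: eett llqml dni ikurb rifqa fbzlo vqjoj nfxwk eyrbw zku iyc upvfu zdsdx
Hunk 2: at line 3 remove [rifqa,fbzlo,vqjoj] add [hjoc] -> 11 lines: eett llqml dni ikurb hjoc nfxwk eyrbw zku iyc upvfu zdsdx
Hunk 3: at line 5 remove [eyrbw,zku,iyc] add [poss,ojekj,ztpj] -> 11 lines: eett llqml dni ikurb hjoc nfxwk poss ojekj ztpj upvfu zdsdx
Hunk 4: at line 1 remove [dni,ikurb] add [epl,yiho] -> 11 lines: eett llqml epl yiho hjoc nfxwk poss ojekj ztpj upvfu zdsdx
Hunk 5: at line 6 remove [ojekj,ztpj] add [uzdd] -> 10 lines: eett llqml epl yiho hjoc nfxwk poss uzdd upvfu zdsdx
Final line count: 10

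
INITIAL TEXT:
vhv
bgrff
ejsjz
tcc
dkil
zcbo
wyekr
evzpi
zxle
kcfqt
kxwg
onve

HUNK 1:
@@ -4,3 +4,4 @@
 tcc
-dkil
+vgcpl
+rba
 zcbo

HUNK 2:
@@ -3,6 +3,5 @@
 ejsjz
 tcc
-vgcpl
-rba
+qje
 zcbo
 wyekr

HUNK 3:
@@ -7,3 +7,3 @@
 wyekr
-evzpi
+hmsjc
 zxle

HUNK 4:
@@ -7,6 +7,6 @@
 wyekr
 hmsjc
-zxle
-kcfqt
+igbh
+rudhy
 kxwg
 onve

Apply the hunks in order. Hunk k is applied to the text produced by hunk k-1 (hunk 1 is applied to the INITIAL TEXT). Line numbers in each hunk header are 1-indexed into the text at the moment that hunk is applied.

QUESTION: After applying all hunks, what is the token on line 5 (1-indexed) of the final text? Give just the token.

Answer: qje

Derivation:
Hunk 1: at line 4 remove [dkil] add [vgcpl,rba] -> 13 lines: vhv bgrff ejsjz tcc vgcpl rba zcbo wyekr evzpi zxle kcfqt kxwg onve
Hunk 2: at line 3 remove [vgcpl,rba] add [qje] -> 12 lines: vhv bgrff ejsjz tcc qje zcbo wyekr evzpi zxle kcfqt kxwg onve
Hunk 3: at line 7 remove [evzpi] add [hmsjc] -> 12 lines: vhv bgrff ejsjz tcc qje zcbo wyekr hmsjc zxle kcfqt kxwg onve
Hunk 4: at line 7 remove [zxle,kcfqt] add [igbh,rudhy] -> 12 lines: vhv bgrff ejsjz tcc qje zcbo wyekr hmsjc igbh rudhy kxwg onve
Final line 5: qje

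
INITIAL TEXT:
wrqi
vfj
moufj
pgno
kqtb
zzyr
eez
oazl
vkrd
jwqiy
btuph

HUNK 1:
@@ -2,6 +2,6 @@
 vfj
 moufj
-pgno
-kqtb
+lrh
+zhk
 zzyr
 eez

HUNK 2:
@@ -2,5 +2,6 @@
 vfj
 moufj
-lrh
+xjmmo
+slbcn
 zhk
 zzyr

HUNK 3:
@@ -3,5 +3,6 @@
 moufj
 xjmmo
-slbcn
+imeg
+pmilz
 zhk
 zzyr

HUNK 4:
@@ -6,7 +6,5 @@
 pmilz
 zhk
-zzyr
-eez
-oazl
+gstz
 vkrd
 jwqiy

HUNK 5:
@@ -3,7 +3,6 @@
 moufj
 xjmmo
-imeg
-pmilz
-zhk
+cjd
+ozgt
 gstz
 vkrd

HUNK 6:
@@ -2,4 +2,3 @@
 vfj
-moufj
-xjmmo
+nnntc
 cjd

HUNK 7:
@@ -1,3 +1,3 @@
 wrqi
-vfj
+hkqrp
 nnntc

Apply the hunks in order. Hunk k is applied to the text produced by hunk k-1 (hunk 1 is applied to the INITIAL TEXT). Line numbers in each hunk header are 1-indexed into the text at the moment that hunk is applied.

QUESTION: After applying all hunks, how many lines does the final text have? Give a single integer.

Hunk 1: at line 2 remove [pgno,kqtb] add [lrh,zhk] -> 11 lines: wrqi vfj moufj lrh zhk zzyr eez oazl vkrd jwqiy btuph
Hunk 2: at line 2 remove [lrh] add [xjmmo,slbcn] -> 12 lines: wrqi vfj moufj xjmmo slbcn zhk zzyr eez oazl vkrd jwqiy btuph
Hunk 3: at line 3 remove [slbcn] add [imeg,pmilz] -> 13 lines: wrqi vfj moufj xjmmo imeg pmilz zhk zzyr eez oazl vkrd jwqiy btuph
Hunk 4: at line 6 remove [zzyr,eez,oazl] add [gstz] -> 11 lines: wrqi vfj moufj xjmmo imeg pmilz zhk gstz vkrd jwqiy btuph
Hunk 5: at line 3 remove [imeg,pmilz,zhk] add [cjd,ozgt] -> 10 lines: wrqi vfj moufj xjmmo cjd ozgt gstz vkrd jwqiy btuph
Hunk 6: at line 2 remove [moufj,xjmmo] add [nnntc] -> 9 lines: wrqi vfj nnntc cjd ozgt gstz vkrd jwqiy btuph
Hunk 7: at line 1 remove [vfj] add [hkqrp] -> 9 lines: wrqi hkqrp nnntc cjd ozgt gstz vkrd jwqiy btuph
Final line count: 9

Answer: 9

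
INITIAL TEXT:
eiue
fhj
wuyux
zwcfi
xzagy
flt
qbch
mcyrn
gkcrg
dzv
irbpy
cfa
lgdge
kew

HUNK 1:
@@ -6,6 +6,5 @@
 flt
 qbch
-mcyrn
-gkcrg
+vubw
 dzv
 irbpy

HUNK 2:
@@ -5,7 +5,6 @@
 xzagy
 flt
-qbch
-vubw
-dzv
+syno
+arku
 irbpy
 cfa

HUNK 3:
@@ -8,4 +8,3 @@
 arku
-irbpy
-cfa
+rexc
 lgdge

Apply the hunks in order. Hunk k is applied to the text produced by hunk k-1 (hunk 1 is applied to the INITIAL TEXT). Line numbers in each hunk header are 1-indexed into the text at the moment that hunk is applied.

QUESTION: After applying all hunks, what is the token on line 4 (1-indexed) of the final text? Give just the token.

Answer: zwcfi

Derivation:
Hunk 1: at line 6 remove [mcyrn,gkcrg] add [vubw] -> 13 lines: eiue fhj wuyux zwcfi xzagy flt qbch vubw dzv irbpy cfa lgdge kew
Hunk 2: at line 5 remove [qbch,vubw,dzv] add [syno,arku] -> 12 lines: eiue fhj wuyux zwcfi xzagy flt syno arku irbpy cfa lgdge kew
Hunk 3: at line 8 remove [irbpy,cfa] add [rexc] -> 11 lines: eiue fhj wuyux zwcfi xzagy flt syno arku rexc lgdge kew
Final line 4: zwcfi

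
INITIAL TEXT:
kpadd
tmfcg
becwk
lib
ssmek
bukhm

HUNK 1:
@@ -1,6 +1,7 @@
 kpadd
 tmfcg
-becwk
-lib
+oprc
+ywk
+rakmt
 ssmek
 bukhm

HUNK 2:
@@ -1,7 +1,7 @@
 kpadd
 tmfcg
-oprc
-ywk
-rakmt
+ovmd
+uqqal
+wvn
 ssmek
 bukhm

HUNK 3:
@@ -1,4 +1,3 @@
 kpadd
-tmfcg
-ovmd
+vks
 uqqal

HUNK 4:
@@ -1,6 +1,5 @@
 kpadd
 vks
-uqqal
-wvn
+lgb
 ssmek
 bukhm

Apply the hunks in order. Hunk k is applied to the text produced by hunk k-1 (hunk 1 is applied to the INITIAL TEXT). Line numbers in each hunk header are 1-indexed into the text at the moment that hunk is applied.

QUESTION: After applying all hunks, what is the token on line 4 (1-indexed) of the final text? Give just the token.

Answer: ssmek

Derivation:
Hunk 1: at line 1 remove [becwk,lib] add [oprc,ywk,rakmt] -> 7 lines: kpadd tmfcg oprc ywk rakmt ssmek bukhm
Hunk 2: at line 1 remove [oprc,ywk,rakmt] add [ovmd,uqqal,wvn] -> 7 lines: kpadd tmfcg ovmd uqqal wvn ssmek bukhm
Hunk 3: at line 1 remove [tmfcg,ovmd] add [vks] -> 6 lines: kpadd vks uqqal wvn ssmek bukhm
Hunk 4: at line 1 remove [uqqal,wvn] add [lgb] -> 5 lines: kpadd vks lgb ssmek bukhm
Final line 4: ssmek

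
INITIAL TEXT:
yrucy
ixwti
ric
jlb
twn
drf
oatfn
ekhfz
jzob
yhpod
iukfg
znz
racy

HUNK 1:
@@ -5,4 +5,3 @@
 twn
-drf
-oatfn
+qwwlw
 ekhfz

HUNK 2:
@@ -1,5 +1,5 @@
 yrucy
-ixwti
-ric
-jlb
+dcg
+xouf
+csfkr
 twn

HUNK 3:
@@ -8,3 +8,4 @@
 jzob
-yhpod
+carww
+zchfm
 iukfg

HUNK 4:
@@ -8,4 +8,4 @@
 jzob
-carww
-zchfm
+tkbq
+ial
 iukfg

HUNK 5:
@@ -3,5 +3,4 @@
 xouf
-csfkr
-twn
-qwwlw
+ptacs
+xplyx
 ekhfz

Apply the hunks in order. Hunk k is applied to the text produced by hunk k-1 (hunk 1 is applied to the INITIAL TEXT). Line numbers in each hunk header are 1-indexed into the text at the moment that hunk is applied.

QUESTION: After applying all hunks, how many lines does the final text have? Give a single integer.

Answer: 12

Derivation:
Hunk 1: at line 5 remove [drf,oatfn] add [qwwlw] -> 12 lines: yrucy ixwti ric jlb twn qwwlw ekhfz jzob yhpod iukfg znz racy
Hunk 2: at line 1 remove [ixwti,ric,jlb] add [dcg,xouf,csfkr] -> 12 lines: yrucy dcg xouf csfkr twn qwwlw ekhfz jzob yhpod iukfg znz racy
Hunk 3: at line 8 remove [yhpod] add [carww,zchfm] -> 13 lines: yrucy dcg xouf csfkr twn qwwlw ekhfz jzob carww zchfm iukfg znz racy
Hunk 4: at line 8 remove [carww,zchfm] add [tkbq,ial] -> 13 lines: yrucy dcg xouf csfkr twn qwwlw ekhfz jzob tkbq ial iukfg znz racy
Hunk 5: at line 3 remove [csfkr,twn,qwwlw] add [ptacs,xplyx] -> 12 lines: yrucy dcg xouf ptacs xplyx ekhfz jzob tkbq ial iukfg znz racy
Final line count: 12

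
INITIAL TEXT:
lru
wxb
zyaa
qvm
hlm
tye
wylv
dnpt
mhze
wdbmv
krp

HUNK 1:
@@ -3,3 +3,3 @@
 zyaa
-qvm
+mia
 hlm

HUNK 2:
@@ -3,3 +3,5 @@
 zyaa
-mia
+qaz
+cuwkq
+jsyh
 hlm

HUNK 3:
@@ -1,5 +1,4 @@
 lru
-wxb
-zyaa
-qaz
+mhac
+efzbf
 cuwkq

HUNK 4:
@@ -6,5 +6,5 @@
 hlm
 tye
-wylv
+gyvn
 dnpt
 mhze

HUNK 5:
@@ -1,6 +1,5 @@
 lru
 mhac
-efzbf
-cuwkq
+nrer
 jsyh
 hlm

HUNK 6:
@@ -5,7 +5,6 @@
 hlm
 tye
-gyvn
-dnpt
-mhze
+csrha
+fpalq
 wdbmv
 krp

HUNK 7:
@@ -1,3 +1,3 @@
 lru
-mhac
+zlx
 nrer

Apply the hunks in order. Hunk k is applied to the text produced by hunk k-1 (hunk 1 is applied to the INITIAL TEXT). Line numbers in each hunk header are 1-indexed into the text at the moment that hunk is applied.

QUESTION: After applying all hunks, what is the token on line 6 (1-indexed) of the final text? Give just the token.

Hunk 1: at line 3 remove [qvm] add [mia] -> 11 lines: lru wxb zyaa mia hlm tye wylv dnpt mhze wdbmv krp
Hunk 2: at line 3 remove [mia] add [qaz,cuwkq,jsyh] -> 13 lines: lru wxb zyaa qaz cuwkq jsyh hlm tye wylv dnpt mhze wdbmv krp
Hunk 3: at line 1 remove [wxb,zyaa,qaz] add [mhac,efzbf] -> 12 lines: lru mhac efzbf cuwkq jsyh hlm tye wylv dnpt mhze wdbmv krp
Hunk 4: at line 6 remove [wylv] add [gyvn] -> 12 lines: lru mhac efzbf cuwkq jsyh hlm tye gyvn dnpt mhze wdbmv krp
Hunk 5: at line 1 remove [efzbf,cuwkq] add [nrer] -> 11 lines: lru mhac nrer jsyh hlm tye gyvn dnpt mhze wdbmv krp
Hunk 6: at line 5 remove [gyvn,dnpt,mhze] add [csrha,fpalq] -> 10 lines: lru mhac nrer jsyh hlm tye csrha fpalq wdbmv krp
Hunk 7: at line 1 remove [mhac] add [zlx] -> 10 lines: lru zlx nrer jsyh hlm tye csrha fpalq wdbmv krp
Final line 6: tye

Answer: tye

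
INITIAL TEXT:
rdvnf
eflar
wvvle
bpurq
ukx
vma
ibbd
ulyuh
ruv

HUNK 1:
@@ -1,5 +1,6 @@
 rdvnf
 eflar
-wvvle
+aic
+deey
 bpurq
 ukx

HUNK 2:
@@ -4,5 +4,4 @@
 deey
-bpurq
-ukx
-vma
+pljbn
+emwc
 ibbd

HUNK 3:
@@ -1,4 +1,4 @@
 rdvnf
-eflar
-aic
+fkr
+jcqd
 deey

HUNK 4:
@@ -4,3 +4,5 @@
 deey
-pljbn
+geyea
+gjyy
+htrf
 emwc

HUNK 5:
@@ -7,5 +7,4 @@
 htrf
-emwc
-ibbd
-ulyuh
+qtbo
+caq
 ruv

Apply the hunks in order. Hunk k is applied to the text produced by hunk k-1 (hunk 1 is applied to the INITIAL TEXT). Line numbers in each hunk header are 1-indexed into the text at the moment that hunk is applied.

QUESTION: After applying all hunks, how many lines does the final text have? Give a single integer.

Hunk 1: at line 1 remove [wvvle] add [aic,deey] -> 10 lines: rdvnf eflar aic deey bpurq ukx vma ibbd ulyuh ruv
Hunk 2: at line 4 remove [bpurq,ukx,vma] add [pljbn,emwc] -> 9 lines: rdvnf eflar aic deey pljbn emwc ibbd ulyuh ruv
Hunk 3: at line 1 remove [eflar,aic] add [fkr,jcqd] -> 9 lines: rdvnf fkr jcqd deey pljbn emwc ibbd ulyuh ruv
Hunk 4: at line 4 remove [pljbn] add [geyea,gjyy,htrf] -> 11 lines: rdvnf fkr jcqd deey geyea gjyy htrf emwc ibbd ulyuh ruv
Hunk 5: at line 7 remove [emwc,ibbd,ulyuh] add [qtbo,caq] -> 10 lines: rdvnf fkr jcqd deey geyea gjyy htrf qtbo caq ruv
Final line count: 10

Answer: 10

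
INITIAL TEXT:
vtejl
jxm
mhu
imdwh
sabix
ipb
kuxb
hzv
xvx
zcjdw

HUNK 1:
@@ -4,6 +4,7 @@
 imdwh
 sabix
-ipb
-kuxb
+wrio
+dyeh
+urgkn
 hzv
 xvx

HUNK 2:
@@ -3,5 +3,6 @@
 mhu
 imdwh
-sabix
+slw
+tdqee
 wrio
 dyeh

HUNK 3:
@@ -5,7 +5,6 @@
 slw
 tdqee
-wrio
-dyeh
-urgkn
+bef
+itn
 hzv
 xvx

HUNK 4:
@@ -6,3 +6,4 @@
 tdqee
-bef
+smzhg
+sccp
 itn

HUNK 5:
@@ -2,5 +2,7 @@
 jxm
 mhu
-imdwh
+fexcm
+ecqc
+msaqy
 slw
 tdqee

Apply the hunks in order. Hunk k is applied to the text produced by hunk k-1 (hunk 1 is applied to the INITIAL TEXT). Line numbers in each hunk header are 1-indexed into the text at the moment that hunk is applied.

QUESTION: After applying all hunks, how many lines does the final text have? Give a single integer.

Answer: 14

Derivation:
Hunk 1: at line 4 remove [ipb,kuxb] add [wrio,dyeh,urgkn] -> 11 lines: vtejl jxm mhu imdwh sabix wrio dyeh urgkn hzv xvx zcjdw
Hunk 2: at line 3 remove [sabix] add [slw,tdqee] -> 12 lines: vtejl jxm mhu imdwh slw tdqee wrio dyeh urgkn hzv xvx zcjdw
Hunk 3: at line 5 remove [wrio,dyeh,urgkn] add [bef,itn] -> 11 lines: vtejl jxm mhu imdwh slw tdqee bef itn hzv xvx zcjdw
Hunk 4: at line 6 remove [bef] add [smzhg,sccp] -> 12 lines: vtejl jxm mhu imdwh slw tdqee smzhg sccp itn hzv xvx zcjdw
Hunk 5: at line 2 remove [imdwh] add [fexcm,ecqc,msaqy] -> 14 lines: vtejl jxm mhu fexcm ecqc msaqy slw tdqee smzhg sccp itn hzv xvx zcjdw
Final line count: 14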